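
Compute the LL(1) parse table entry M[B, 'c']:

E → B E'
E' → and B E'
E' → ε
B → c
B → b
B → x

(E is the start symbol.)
To find M[B, 'c'], we find productions for B where 'c' is in the predict set (PREDICT(N → α) = (FIRST(α) \ {ε}) ∪ (FOLLOW(N) if α ⇒* ε)).

B → c: PREDICT = { 'c' }
  'c' is in predict set, so this production goes in M[B, 'c']
B → b: PREDICT = { 'b' }
B → x: PREDICT = { 'x' }

M[B, 'c'] = B → c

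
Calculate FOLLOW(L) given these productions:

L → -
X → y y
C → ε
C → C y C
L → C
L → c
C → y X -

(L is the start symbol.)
{ $ }

L is the start symbol, so $ ∈ FOLLOW(L).
L does not occur on any right-hand side.

Taking the union: FOLLOW(L) = { $ }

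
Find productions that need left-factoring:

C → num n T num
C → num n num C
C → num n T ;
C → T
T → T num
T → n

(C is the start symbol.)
Yes, C has productions with common prefix 'num n'

Left-factoring is needed when two productions for the same non-terminal
share a common prefix on the right-hand side.

Productions for C:
  C → num n T num
  C → num n num C
  C → num n T ;
  C → T
Productions for T:
  T → T num
  T → n

Found common prefix 'num n' in productions for C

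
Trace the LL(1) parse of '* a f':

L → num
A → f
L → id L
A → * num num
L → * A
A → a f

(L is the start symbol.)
LL(1) parsing maintains a stack (initially the start symbol over $) and the input. At each step: if the stack top is a terminal, match it against the current input token; if it is a non-terminal N, replace it with the RHS of M[N, lookahead] (the unique production whose predict set contains the lookahead).

Stack is shown with the top on the left.

Stack  Input    Action
----------------------
L $    * a f $  output L → * A
* A $  * a f $  match '*'
A $    a f $    output A → a f
a f $  a f $    match 'a'
f $    f $      match 'f'
$      $        accept

The string is accepted.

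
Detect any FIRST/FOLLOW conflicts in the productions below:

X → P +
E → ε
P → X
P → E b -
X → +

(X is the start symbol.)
Nullable non-terminals: E.
E has a nullable alternative but only one production, so nothing to check.

P, X have no nullable alternative, so no FIRST/FOLLOW check is needed there.

No FIRST/FOLLOW conflicts found.

Answer: No FIRST/FOLLOW conflicts.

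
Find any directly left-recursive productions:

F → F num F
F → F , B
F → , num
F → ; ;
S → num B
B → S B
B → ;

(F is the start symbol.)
Direct left recursion occurs when N → N α for some non-terminal N (the right-hand side begins with the left-hand side itself).

F → F num F: LEFT RECURSIVE (starts with F)
F → F , B: LEFT RECURSIVE (starts with F)
F → , num: starts with ','
F → ; ;: starts with ';'
S → num B: starts with num
B → S B: starts with S
B → ;: starts with ';'

The grammar has direct left recursion on: F.

Answer: Yes, F is left-recursive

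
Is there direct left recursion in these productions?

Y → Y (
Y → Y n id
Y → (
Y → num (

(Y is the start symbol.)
Y → Y (: LEFT RECURSIVE (starts with Y)
Y → Y n id: LEFT RECURSIVE (starts with Y)
Y → (: starts with '('
Y → num (: starts with num

The grammar has direct left recursion on: Y.

Answer: Yes, Y is left-recursive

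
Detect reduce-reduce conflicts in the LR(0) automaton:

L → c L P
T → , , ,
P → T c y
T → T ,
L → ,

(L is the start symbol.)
No reduce-reduce conflicts

A reduce-reduce conflict occurs when an LR(0) state has two complete items [A → α .] and [B → β .] — both call for a reduction, and with no lookahead the parser cannot choose between them.

Augment with L' → L and build the canonical LR(0) collection (I0 = CLOSURE({[L' → . L]}), then GOTO on every symbol after a dot until no new states appear). It has 13 states:
  I0: { [L → . ,], [L → . c L P], [L' → . L] }  — shift
  I1: { [L → , .] }  — reduce
  I2: { [L' → L .] }  — accept
  I3: { [L → . ,], [L → . c L P], [L → c . L P] }  — shift
  I4: { [L → c L . P], [P → . T c y], [T → . , , ,], [T → . T ,] }  — shift
  I5: { [T → , . , ,] }  — shift
  I6: { [L → c L P .] }  — reduce
  I7: { [P → T . c y], [T → T . ,] }  — shift
  I8: { [T → T , .] }  — reduce
  I9: { [P → T c . y] }  — shift
  I10: { [P → T c y .] }  — reduce
  I11: { [T → , , . ,] }  — shift
  I12: { [T → , , , .] }  — reduce

No state contains more than one complete item.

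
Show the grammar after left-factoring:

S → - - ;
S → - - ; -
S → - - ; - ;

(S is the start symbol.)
S → - - ; S'
S' → ε
S' → - S''
S'' → ε
S'' → ;

Left-factoring transforms A → αβ₁ | αβ₂ into A → αA' and A' → β₁ | β₂
(α is the longest common prefix among the alternatives). Repeat until
no nonterminal has two alternatives with a common prefix.

Round 1: S has alternatives sharing prefix '- - ;'. Introduce S': S → - - ; S'
  Add: S' → ε
  Add: S' → -
  Add: S' → - ;

Round 2: S' has alternatives sharing prefix '-'. Introduce S'': S' → - S''
  Add: S'' → ε
  Add: S'' → ;

No remaining common prefixes — done.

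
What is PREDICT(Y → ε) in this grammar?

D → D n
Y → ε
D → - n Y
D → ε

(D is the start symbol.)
PREDICT(Y → ε) = (FIRST(RHS) \ {ε}) ∪ (FOLLOW(Y) if ε ∈ FIRST(RHS), i.e. RHS ⇒* ε)
The right-hand side is ε (FIRST(ε) = { ε }), so the predict set is FOLLOW(Y) = { $, 'n' }
PREDICT(Y → ε) = { $, 'n' }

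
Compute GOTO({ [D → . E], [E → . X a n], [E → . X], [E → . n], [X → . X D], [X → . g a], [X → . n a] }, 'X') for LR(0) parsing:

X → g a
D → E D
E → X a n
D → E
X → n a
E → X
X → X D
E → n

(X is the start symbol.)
GOTO(I, 'X') = CLOSURE({ [A → αX.β] : [A → α.Xβ] ∈ I, X = 'X' })

Items with dot before 'X', with the dot advanced:
  [E → . X] → [E → X .]
  [E → . X a n] → [E → X . a n]
  [X → . X D] → [X → X . D]
Closure of the advanced items:
  [X → X . D] has the dot before D: add [D → . E D], [D → . E]
  [D → . E D] has the dot before E: add [E → . X a n], [E → . X], [E → . n]
  [E → . X a n] has the dot before X: add [X → . g a], [X → . n a], [X → . X D]

GOTO = { [D → . E D], [D → . E], [E → . X a n], [E → . X], [E → . n], [E → X . a n], [E → X .], [X → . X D], [X → . g a], [X → . n a], [X → X . D] }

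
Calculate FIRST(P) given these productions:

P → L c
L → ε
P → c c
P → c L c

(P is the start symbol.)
FIRST sets of the other non-terminals involved (by the same procedure, iterated to a fixed point):
  FIRST(L) = { ε }

From P → L c:
  - L is a non-terminal: add FIRST(L) \ {ε} = { }
    L is nullable, so continue to the next symbol
  - c is a terminal: add 'c' and stop
From P → c c:
  - c is a terminal: add 'c' and stop
From P → c L c:
  - c is a terminal: add 'c' and stop

Collecting: FIRST(P) = { 'c' }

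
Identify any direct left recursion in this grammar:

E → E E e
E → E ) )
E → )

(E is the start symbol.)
Yes, E is left-recursive

E → E E e: LEFT RECURSIVE (starts with E)
E → E ) ): LEFT RECURSIVE (starts with E)
E → ): starts with ')'

The grammar has direct left recursion on: E.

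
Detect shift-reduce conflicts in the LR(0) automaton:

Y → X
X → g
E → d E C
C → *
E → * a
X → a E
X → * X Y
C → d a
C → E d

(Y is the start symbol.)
Yes — I10: [C → * .] vs [E → * . a]

Augment with Y' → Y and build the canonical LR(0) collection (I0 = CLOSURE({[Y' → . Y]}), then GOTO on every symbol after a dot until no new states appear). It has 19 states:
  I0: { [X → . * X Y], [X → . a E], [X → . g], [Y → . X], [Y' → . Y] }  — shift
  I1: { [X → * . X Y], [X → . * X Y], [X → . a E], [X → . g] }  — shift
  I2: { [Y → X .] }  — reduce
  I3: { [Y' → Y .] }  — accept
  I4: { [E → . * a], [E → . d E C], [X → a . E] }  — shift
  I5: { [X → g .] }  — reduce
  I6: { [E → * . a] }  — shift
  I7: { [X → a E .] }  — reduce
  I8: { [E → . * a], [E → . d E C], [E → d . E C] }  — shift
  I9: { [C → . *], [C → . E d], [C → . d a], [E → . * a], [E → . d E C], [E → d E . C] }  — shift
  I10: { [C → * .], [E → * . a] }  — shift, reduce
  I11: { [E → d E C .] }  — reduce
  I12: { [C → E . d] }  — shift
  I13: { [C → d . a], [E → . * a], [E → . d E C], [E → d . E C] }  — shift
  I14: { [C → d a .] }  — reduce
  I15: { [C → E d .] }  — reduce
  I16: { [E → * a .] }  — reduce
  I17: { [X → * X . Y], [X → . * X Y], [X → . a E], [X → . g], [Y → . X] }  — shift
  I18: { [X → * X Y .] }  — reduce

I10 contains reduce item [C → * .] and shift item [E → * . a] — shift-reduce conflict.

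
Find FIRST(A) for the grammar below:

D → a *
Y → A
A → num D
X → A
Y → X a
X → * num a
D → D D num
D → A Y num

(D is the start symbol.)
From A → num D:
  - num is a terminal: add 'num' and stop

Collecting: FIRST(A) = { 'num' }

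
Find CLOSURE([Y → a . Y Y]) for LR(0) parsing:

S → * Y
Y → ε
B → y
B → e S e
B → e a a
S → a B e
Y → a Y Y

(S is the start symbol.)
{ [Y → . a Y Y], [Y → .], [Y → a . Y Y] }

To compute CLOSURE, for each item [A → α.Bβ] where B is a non-terminal, add [B → .γ] for all productions B → γ; repeat for the newly added items until nothing changes.

Start with: [Y → a . Y Y]
  [Y → a . Y Y] has the dot before Y: add [Y → .], [Y → . a Y Y]
No further items can be added.

CLOSURE = { [Y → . a Y Y], [Y → .], [Y → a . Y Y] }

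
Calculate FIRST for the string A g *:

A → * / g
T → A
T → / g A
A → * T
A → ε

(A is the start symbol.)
{ '*', 'g' }

FIRST sets of the non-terminals involved (from the grammar, by fixed-point iteration):
  FIRST(A) = { '*', ε }

To compute FIRST(A g *), process the symbols left to right:
Symbol A is a non-terminal. Add FIRST(A) \ {ε} = { '*' }
A is nullable (ε ∈ FIRST(A)), continue to the next symbol.
Symbol g is a terminal. Add 'g' and stop.
FIRST(A g *) = { '*', 'g' }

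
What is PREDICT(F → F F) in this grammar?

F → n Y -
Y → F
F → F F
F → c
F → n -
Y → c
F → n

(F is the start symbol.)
{ 'c', 'n' }

PREDICT(F → F F) = (FIRST(RHS) \ {ε}) ∪ (FOLLOW(F) if ε ∈ FIRST(RHS), i.e. RHS ⇒* ε)
FIRST(F) = { 'c', 'n' }
FIRST(F F) = { 'c', 'n' }
ε ∉ FIRST(F F), so FOLLOW(F) is not added.
PREDICT(F → F F) = { 'c', 'n' }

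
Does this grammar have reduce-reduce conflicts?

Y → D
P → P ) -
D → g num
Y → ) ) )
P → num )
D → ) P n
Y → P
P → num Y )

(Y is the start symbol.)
No reduce-reduce conflicts

A reduce-reduce conflict occurs when an LR(0) state has two complete items [A → α .] and [B → β .] — both call for a reduction, and with no lookahead the parser cannot choose between them.

Augment with Y' → Y and build the canonical LR(0) collection (I0 = CLOSURE({[Y' → . Y]}), then GOTO on every symbol after a dot until no new states appear). It has 17 states:
  I0: { [D → . ) P n], [D → . g num], [P → . P ) -], [P → . num )], [P → . num Y )], [Y → . ) ) )], [Y → . D], [Y → . P], [Y' → . Y] }  — shift
  I1: { [D → ) . P n], [P → . P ) -], [P → . num )], [P → . num Y )], [Y → ) . ) )] }  — shift
  I2: { [Y → D .] }  — reduce
  I3: { [P → P . ) -], [Y → P .] }  — shift, reduce
  I4: { [Y' → Y .] }  — accept
  I5: { [D → g . num] }  — shift
  I6: { [D → . ) P n], [D → . g num], [P → . P ) -], [P → . num )], [P → . num Y )], [P → num . )], [P → num . Y )], [Y → . ) ) )], [Y → . D], [Y → . P] }  — shift
  I7: { [D → ) . P n], [P → . P ) -], [P → . num )], [P → . num Y )], [P → num ) .], [Y → ) . ) )] }  — shift, reduce
  I8: { [P → num Y . )] }  — shift
  I9: { [P → num Y ) .] }  — reduce
  I10: { [Y → ) ) . )] }  — shift
  I11: { [D → ) P . n], [P → P . ) -] }  — shift
  I12: { [P → P ) . -] }  — shift
  I13: { [D → ) P n .] }  — reduce
  I14: { [P → P ) - .] }  — reduce
  I15: { [Y → ) ) ) .] }  — reduce
  I16: { [D → g num .] }  — reduce

No state contains more than one complete item.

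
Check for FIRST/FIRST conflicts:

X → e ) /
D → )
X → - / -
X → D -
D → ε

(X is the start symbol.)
FIRST sets of the non-terminals at (or reachable through a nullable prefix from) the front of some alternative:
  FIRST(D) = { ')', ε }

Productions for X:
  X → e ) /: FIRST = { 'e' }
  X → - / -: FIRST = { '-' }
  X → D -: FIRST = { ')', '-' }
Productions for D:
  D → ): FIRST = { ')' }
  D → ε: FIRST = { ε }

Conflict for X: X → - / - and X → D -
  Overlap: { '-' }

Answer: Yes. X → '-' '/' '-' / X → D '-' on { '-' }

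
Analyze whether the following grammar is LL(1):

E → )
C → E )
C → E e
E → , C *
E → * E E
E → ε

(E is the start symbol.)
No. Predict set conflict for E: { ')' }

A grammar is LL(1) if for each non-terminal N with multiple productions, the predict sets of those productions are pairwise disjoint, where PREDICT(N → α) = (FIRST(α) \ {ε}) ∪ (FOLLOW(N) if α ⇒* ε).

Relevant sets:
  FIRST(E) = { ')', '*', ',', ε }
  FOLLOW(E) = { $, ')', '*', ',', 'e' }

For E:
  PREDICT(E → ')') = { ')' }
  PREDICT(E → ',' C '*') = { ',' }
  PREDICT(E → '*' E E) = { '*' }
  PREDICT(E → ε) = { $, ')', '*', ',', 'e' }
For C:
  PREDICT(C → E ')') = { ')', '*', ',' }
  PREDICT(C → E e) = { ')', '*', ',', 'e' }

Conflict found: Predict set conflict for E: { ')' }
The grammar is NOT LL(1).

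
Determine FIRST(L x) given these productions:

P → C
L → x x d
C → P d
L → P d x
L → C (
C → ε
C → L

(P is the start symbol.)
FIRST sets of the non-terminals involved (from the grammar, by fixed-point iteration):
  FIRST(L) = { '(', 'd', 'x' }

To compute FIRST(L x), process the symbols left to right:
Symbol L is a non-terminal. Add FIRST(L) \ {ε} = { '(', 'd', 'x' }
L is not nullable (ε ∉ FIRST(L)), so stop here.
FIRST(L x) = { '(', 'd', 'x' }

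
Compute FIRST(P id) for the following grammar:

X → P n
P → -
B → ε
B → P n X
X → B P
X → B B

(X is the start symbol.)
{ '-' }

FIRST sets of the non-terminals involved (from the grammar, by fixed-point iteration):
  FIRST(P) = { '-' }

To compute FIRST(P id), process the symbols left to right:
Symbol P is a non-terminal. Add FIRST(P) \ {ε} = { '-' }
P is not nullable (ε ∉ FIRST(P)), so stop here.
FIRST(P id) = { '-' }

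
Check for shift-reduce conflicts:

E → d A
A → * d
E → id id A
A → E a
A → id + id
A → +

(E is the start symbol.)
Augment with E' → E and build the canonical LR(0) collection (I0 = CLOSURE({[E' → . E]}), then GOTO on every symbol after a dot until no new states appear). It has 15 states:
  I0: { [E → . d A], [E → . id id A], [E' → . E] }  — shift
  I1: { [E' → E .] }  — accept
  I2: { [A → . * d], [A → . +], [A → . E a], [A → . id + id], [E → . d A], [E → . id id A], [E → d . A] }  — shift
  I3: { [E → id . id A] }  — shift
  I4: { [A → . * d], [A → . +], [A → . E a], [A → . id + id], [E → . d A], [E → . id id A], [E → id id . A] }  — shift
  I5: { [A → * . d] }  — shift
  I6: { [A → + .] }  — reduce
  I7: { [E → id id A .] }  — reduce
  I8: { [A → E . a] }  — shift
  I9: { [A → id . + id], [E → id . id A] }  — shift
  I10: { [A → id + . id] }  — shift
  I11: { [A → id + id .] }  — reduce
  I12: { [A → E a .] }  — reduce
  I13: { [A → * d .] }  — reduce
  I14: { [E → d A .] }  — reduce

No state contains both a complete item and a shift item.

Answer: No shift-reduce conflicts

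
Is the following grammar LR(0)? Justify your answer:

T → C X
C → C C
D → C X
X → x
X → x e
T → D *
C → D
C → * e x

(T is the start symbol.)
Augment with T' → T and build the canonical LR(0) collection (I0 = CLOSURE({[T' → . T]}), then GOTO on every symbol after a dot until no new states appear). It has 14 states:
  I0: { [C → . * e x], [C → . C C], [C → . D], [D → . C X], [T → . C X], [T → . D *], [T' → . T] }  — shift
  I1: { [C → * . e x] }  — shift
  I2: { [C → . * e x], [C → . C C], [C → . D], [C → C . C], [D → . C X], [D → C . X], [T → C . X], [X → . x e], [X → . x] }  — shift
  I3: { [C → D .], [T → D . *] }  — shift, reduce
  I4: { [T' → T .] }  — accept
  I5: { [T → D * .] }  — reduce
  I6: { [C → . * e x], [C → . C C], [C → . D], [C → C . C], [C → C C .], [D → . C X], [D → C . X], [X → . x e], [X → . x] }  — shift, reduce
  I7: { [C → D .] }  — reduce
  I8: { [D → C X .], [T → C X .] }  — 2 reduces
  I9: { [X → x . e], [X → x .] }  — shift, reduce
  I10: { [X → x e .] }  — reduce
  I11: { [D → C X .] }  — reduce
  I12: { [C → * e . x] }  — shift
  I13: { [C → * e x .] }  — reduce

Conflict in state I3:
  Shift-reduce conflict between [C → D .] and [T → D . *]
So the grammar is NOT LR(0).

Answer: No. Shift-reduce conflict between [C → D .] and [T → D . *]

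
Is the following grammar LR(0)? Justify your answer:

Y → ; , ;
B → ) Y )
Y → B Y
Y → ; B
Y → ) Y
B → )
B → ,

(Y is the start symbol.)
A grammar is LR(0) if no state in the canonical LR(0) collection has:
  - both a shift item (dot before a terminal) and a complete item (shift-reduce conflict), or
  - two or more complete items (reduce-reduce conflict; the accept item [Y' → Y .] counts as a complete item here).

Augment with Y' → Y and build the canonical LR(0) collection (I0 = CLOSURE({[Y' → . Y]}), then GOTO on every symbol after a dot until no new states appear). It has 14 states:
  I0: { [B → . ) Y )], [B → . )], [B → . ,], [Y → . ) Y], [Y → . ; , ;], [Y → . ; B], [Y → . B Y], [Y' → . Y] }  — shift
  I1: { [B → ) . Y )], [B → ) .], [B → . ) Y )], [B → . )], [B → . ,], [Y → ) . Y], [Y → . ) Y], [Y → . ; , ;], [Y → . ; B], [Y → . B Y] }  — shift, reduce
  I2: { [B → , .] }  — reduce
  I3: { [B → . ) Y )], [B → . )], [B → . ,], [Y → ; . , ;], [Y → ; . B] }  — shift
  I4: { [B → . ) Y )], [B → . )], [B → . ,], [Y → . ) Y], [Y → . ; , ;], [Y → . ; B], [Y → . B Y], [Y → B . Y] }  — shift
  I5: { [Y' → Y .] }  — accept
  I6: { [Y → B Y .] }  — reduce
  I7: { [B → ) . Y )], [B → ) .], [B → . ) Y )], [B → . )], [B → . ,], [Y → . ) Y], [Y → . ; , ;], [Y → . ; B], [Y → . B Y] }  — shift, reduce
  I8: { [B → , .], [Y → ; , . ;] }  — shift, reduce
  I9: { [Y → ; B .] }  — reduce
  I10: { [Y → ; , ; .] }  — reduce
  I11: { [B → ) Y . )] }  — shift
  I12: { [B → ) Y ) .] }  — reduce
  I13: { [B → ) Y . )], [Y → ) Y .] }  — shift, reduce

Conflict in state I1:
  Shift-reduce conflict between [B → ) .] and [B → . )]
So the grammar is NOT LR(0).

Answer: No. Shift-reduce conflict between [B → ) .] and [B → . )]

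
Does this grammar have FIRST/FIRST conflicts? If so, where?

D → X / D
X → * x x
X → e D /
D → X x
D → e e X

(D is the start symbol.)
A FIRST/FIRST conflict occurs when two productions N → α and N → β for the same non-terminal have FIRST(α) ∩ FIRST(β) ≠ ∅ (with ε ∈ FIRST of a nullable right-hand side, so two nullable alternatives also conflict).

FIRST sets of the non-terminals at (or reachable through a nullable prefix from) the front of some alternative:
  FIRST(X) = { '*', 'e' }

Productions for D:
  D → X / D: FIRST = { '*', 'e' }
  D → X x: FIRST = { '*', 'e' }
  D → e e X: FIRST = { 'e' }
Productions for X:
  X → * x x: FIRST = { '*' }
  X → e D /: FIRST = { 'e' }

Conflict for D: D → X / D and D → X x
  Overlap: { '*', 'e' }
Conflict for D: D → X / D and D → e e X
  Overlap: { 'e' }
Conflict for D: D → X x and D → e e X
  Overlap: { 'e' }

Answer: Yes. D → X '/' D / D → X x on { '*', 'e' }; D → X '/' D / D → e e X on { 'e' }; D → X x / D → e e X on { 'e' }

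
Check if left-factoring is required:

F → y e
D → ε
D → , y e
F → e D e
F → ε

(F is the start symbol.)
Left-factoring is needed when two productions for the same non-terminal
share a common prefix on the right-hand side.

Productions for F:
  F → y e
  F → e D e
  F → ε
Productions for D:
  D → ε
  D → , y e

No common prefixes found.

Answer: No, left-factoring is not needed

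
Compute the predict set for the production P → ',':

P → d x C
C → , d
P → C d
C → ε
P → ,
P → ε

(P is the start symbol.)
{ ',' }

PREDICT(P → ',') = (FIRST(RHS) \ {ε}) ∪ (FOLLOW(P) if ε ∈ FIRST(RHS), i.e. RHS ⇒* ε)
FIRST(',') = { ',' }
ε ∉ FIRST(','), so FOLLOW(P) is not added.
PREDICT(P → ',') = { ',' }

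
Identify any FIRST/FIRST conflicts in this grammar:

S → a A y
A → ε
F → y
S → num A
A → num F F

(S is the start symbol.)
Productions for S:
  S → a A y: FIRST = { 'a' }
  S → num A: FIRST = { 'num' }
Productions for A:
  A → ε: FIRST = { ε }
  A → num F F: FIRST = { 'num' }
F has only one production, so no FIRST/FIRST conflict is possible there.

All alternatives of each non-terminal have pairwise disjoint FIRST sets.

Answer: No FIRST/FIRST conflicts.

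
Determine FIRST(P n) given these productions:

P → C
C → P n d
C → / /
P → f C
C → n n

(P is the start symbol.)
FIRST sets of the non-terminals involved (from the grammar, by fixed-point iteration):
  FIRST(P) = { '/', 'f', 'n' }

To compute FIRST(P n), process the symbols left to right:
Symbol P is a non-terminal. Add FIRST(P) \ {ε} = { '/', 'f', 'n' }
P is not nullable (ε ∉ FIRST(P)), so stop here.
FIRST(P n) = { '/', 'f', 'n' }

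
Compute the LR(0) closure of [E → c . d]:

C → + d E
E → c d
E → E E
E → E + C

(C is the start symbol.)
To compute CLOSURE, for each item [A → α.Bβ] where B is a non-terminal, add [B → .γ] for all productions B → γ; repeat for the newly added items until nothing changes.

Start with: [E → c . d]
The dot precedes the terminal d, so nothing is added.

CLOSURE = { [E → c . d] }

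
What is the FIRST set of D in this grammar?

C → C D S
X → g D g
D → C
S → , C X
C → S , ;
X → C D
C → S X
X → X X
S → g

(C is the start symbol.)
{ ',', 'g' }

FIRST sets of the other non-terminals involved (by the same procedure, iterated to a fixed point):
  FIRST(C) = { ',', 'g' }

From D → C:
  - C is a non-terminal: add FIRST(C) \ {ε} = { ',', 'g' }
    C is not nullable, so stop

Collecting: FIRST(D) = { ',', 'g' }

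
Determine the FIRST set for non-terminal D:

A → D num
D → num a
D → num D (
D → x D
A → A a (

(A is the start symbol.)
From D → num a:
  - num is a terminal: add 'num' and stop
From D → num D (:
  - num is a terminal: add 'num' and stop
From D → x D:
  - x is a terminal: add 'x' and stop

Collecting: FIRST(D) = { 'num', 'x' }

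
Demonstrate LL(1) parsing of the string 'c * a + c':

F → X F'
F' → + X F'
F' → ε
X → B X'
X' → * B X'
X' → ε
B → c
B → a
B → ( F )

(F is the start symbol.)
LL(1) parsing maintains a stack (initially the start symbol over $) and the input. At each step: if the stack top is a terminal, match it against the current input token; if it is a non-terminal N, replace it with the RHS of M[N, lookahead] (the unique production whose predict set contains the lookahead).

Stack is shown with the top on the left.

Stack        Input        Action
--------------------------------
F $          c * a + c $  output F → X F'
X F' $       c * a + c $  output X → B X'
B X' F' $    c * a + c $  output B → c
c X' F' $    c * a + c $  match 'c'
X' F' $      * a + c $    output X' → * B X'
* B X' F' $  * a + c $    match '*'
B X' F' $    a + c $      output B → a
a X' F' $    a + c $      match 'a'
X' F' $      + c $        output X' → ε
F' $         + c $        output F' → + X F'
+ X F' $     + c $        match '+'
X F' $       c $          output X → B X'
B X' F' $    c $          output B → c
c X' F' $    c $          match 'c'
X' F' $      $            output X' → ε
F' $         $            output F' → ε
$            $            accept

The string is accepted.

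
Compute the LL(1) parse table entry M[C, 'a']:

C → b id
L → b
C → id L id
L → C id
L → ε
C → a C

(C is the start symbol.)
C → a C

To find M[C, 'a'], we find productions for C where 'a' is in the predict set (PREDICT(N → α) = (FIRST(α) \ {ε}) ∪ (FOLLOW(N) if α ⇒* ε)).

C → b id: PREDICT = { 'b' }
C → id L id: PREDICT = { 'id' }
C → a C: PREDICT = { 'a' }
  'a' is in predict set, so this production goes in M[C, 'a']

M[C, 'a'] = C → a C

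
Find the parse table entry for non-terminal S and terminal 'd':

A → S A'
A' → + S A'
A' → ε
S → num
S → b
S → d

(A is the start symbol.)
To find M[S, 'd'], we find productions for S where 'd' is in the predict set (PREDICT(N → α) = (FIRST(α) \ {ε}) ∪ (FOLLOW(N) if α ⇒* ε)).

S → num: PREDICT = { 'num' }
S → b: PREDICT = { 'b' }
S → d: PREDICT = { 'd' }
  'd' is in predict set, so this production goes in M[S, 'd']

M[S, 'd'] = S → d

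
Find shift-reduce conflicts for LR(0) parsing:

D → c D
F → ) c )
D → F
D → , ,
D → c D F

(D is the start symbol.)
Yes — I6: [D → c D .] vs [F → . ) c )]

A shift-reduce conflict occurs when an LR(0) state has both:
  - a complete (reduce) item [A → α .] (dot at the end), and
  - a shift item [B → β . c γ] (dot before a terminal).

Augment with D' → D and build the canonical LR(0) collection (I0 = CLOSURE({[D' → . D]}), then GOTO on every symbol after a dot until no new states appear). It has 11 states:
  I0: { [D → . , ,], [D → . F], [D → . c D F], [D → . c D], [D' → . D], [F → . ) c )] }  — shift
  I1: { [F → ) . c )] }  — shift
  I2: { [D → , . ,] }  — shift
  I3: { [D' → D .] }  — accept
  I4: { [D → F .] }  — reduce
  I5: { [D → . , ,], [D → . F], [D → . c D F], [D → . c D], [D → c . D F], [D → c . D], [F → . ) c )] }  — shift
  I6: { [D → c D . F], [D → c D .], [F → . ) c )] }  — shift, reduce
  I7: { [D → c D F .] }  — reduce
  I8: { [D → , , .] }  — reduce
  I9: { [F → ) c . )] }  — shift
  I10: { [F → ) c ) .] }  — reduce

I6 contains reduce item [D → c D .] and shift item [F → . ) c )] — shift-reduce conflict.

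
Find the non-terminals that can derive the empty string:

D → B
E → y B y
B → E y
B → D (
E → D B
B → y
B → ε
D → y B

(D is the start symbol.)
A non-terminal is nullable if it can derive ε (the empty string): either it has an ε-production, or it has a production whose right-hand side consists entirely of nullable non-terminals.

ε-productions: B → ε
So B is immediately nullable.
D → B: every symbol on the right is nullable, so D is nullable too.
E → D B: every symbol on the right is nullable, so E is nullable too.
Every non-terminal is now nullable.
Nullable = { 'B', 'D', 'E' }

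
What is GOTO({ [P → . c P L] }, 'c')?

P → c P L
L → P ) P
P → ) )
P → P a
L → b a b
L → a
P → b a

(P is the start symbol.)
{ [P → . ) )], [P → . P a], [P → . b a], [P → . c P L], [P → c . P L] }

GOTO(I, 'c') = CLOSURE({ [A → αX.β] : [A → α.Xβ] ∈ I, X = 'c' })

Items with dot before 'c', with the dot advanced:
  [P → . c P L] → [P → c . P L]
Closure of the advanced items:
  [P → c . P L] has the dot before P: add [P → . c P L], [P → . ) )], [P → . P a], [P → . b a]

GOTO = { [P → . ) )], [P → . P a], [P → . b a], [P → . c P L], [P → c . P L] }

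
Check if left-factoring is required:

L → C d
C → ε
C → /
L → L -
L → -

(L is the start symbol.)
Left-factoring is needed when two productions for the same non-terminal
share a common prefix on the right-hand side.

Productions for L:
  L → C d
  L → L -
  L → -
Productions for C:
  C → ε
  C → /

No common prefixes found.

Answer: No, left-factoring is not needed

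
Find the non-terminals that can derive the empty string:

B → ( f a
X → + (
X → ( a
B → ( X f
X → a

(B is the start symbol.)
There are no ε-productions, so no non-terminal can derive ε.
No non-terminals are nullable.

Answer: None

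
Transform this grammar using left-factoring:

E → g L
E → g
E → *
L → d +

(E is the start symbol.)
E → g E'
E' → L
E' → ε
E → *
L → d +

Left-factoring transforms A → αβ₁ | αβ₂ into A → αA' and A' → β₁ | β₂
(α is the longest common prefix among the alternatives). Repeat until
no nonterminal has two alternatives with a common prefix.

Round 1: E has alternatives sharing prefix 'g'. Introduce E': E → g E'
  Add: E' → L
  Add: E' → ε

No remaining common prefixes — done.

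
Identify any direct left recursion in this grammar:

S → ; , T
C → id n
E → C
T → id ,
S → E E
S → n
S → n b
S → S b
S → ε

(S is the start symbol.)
Direct left recursion occurs when N → N α for some non-terminal N (the right-hand side begins with the left-hand side itself).

S → ; , T: starts with ';'
C → id n: starts with id
E → C: starts with C
T → id ,: starts with id
S → E E: starts with E
S → n: starts with n
S → n b: starts with n
S → S b: LEFT RECURSIVE (starts with S)
S → ε: starts with ε

The grammar has direct left recursion on: S.

Answer: Yes, S is left-recursive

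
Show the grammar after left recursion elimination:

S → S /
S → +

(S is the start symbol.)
S is directly left-recursive. The standard transformation for
  A → A α₁ | ... | A α_m | β₁ | ... | β_n
is
  A  → β₁ A' | ... | β_n A'
  A' → α₁ A' | ... | α_m A' | ε

S → + becomes S → + S'
S → S / becomes S' → / S'
Add S' → ε

Resulting grammar:
S → + S'
S' → / S'
S' → ε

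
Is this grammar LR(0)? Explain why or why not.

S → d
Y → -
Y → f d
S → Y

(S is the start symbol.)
Yes, the grammar is LR(0)

A grammar is LR(0) if no state in the canonical LR(0) collection has:
  - both a shift item (dot before a terminal) and a complete item (shift-reduce conflict), or
  - two or more complete items (reduce-reduce conflict; the accept item [S' → S .] counts as a complete item here).

Augment with S' → S and build the canonical LR(0) collection (I0 = CLOSURE({[S' → . S]}), then GOTO on every symbol after a dot until no new states appear). It has 7 states:
  I0: { [S → . Y], [S → . d], [S' → . S], [Y → . -], [Y → . f d] }  — shift
  I1: { [Y → - .] }  — reduce
  I2: { [S' → S .] }  — accept
  I3: { [S → Y .] }  — reduce
  I4: { [S → d .] }  — reduce
  I5: { [Y → f . d] }  — shift
  I6: { [Y → f d .] }  — reduce

Every state is either a pure shift/goto state or contains exactly one complete item and nothing to shift — no conflicts. The grammar is LR(0).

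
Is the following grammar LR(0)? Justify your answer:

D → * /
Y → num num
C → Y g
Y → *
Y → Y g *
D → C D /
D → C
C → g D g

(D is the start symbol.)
No. Shift-reduce conflict between [Y → * .] and [D → * . /]

Augment with D' → D and build the canonical LR(0) collection (I0 = CLOSURE({[D' → . D]}), then GOTO on every symbol after a dot until no new states appear). It has 15 states:
  I0: { [C → . Y g], [C → . g D g], [D → . * /], [D → . C D /], [D → . C], [D' → . D], [Y → . *], [Y → . Y g *], [Y → . num num] }  — shift
  I1: { [D → * . /], [Y → * .] }  — shift, reduce
  I2: { [C → . Y g], [C → . g D g], [D → . * /], [D → . C D /], [D → . C], [D → C . D /], [D → C .], [Y → . *], [Y → . Y g *], [Y → . num num] }  — shift, reduce
  I3: { [D' → D .] }  — accept
  I4: { [C → Y . g], [Y → Y . g *] }  — shift
  I5: { [C → . Y g], [C → . g D g], [C → g . D g], [D → . * /], [D → . C D /], [D → . C], [Y → . *], [Y → . Y g *], [Y → . num num] }  — shift
  I6: { [Y → num . num] }  — shift
  I7: { [Y → num num .] }  — reduce
  I8: { [C → g D . g] }  — shift
  I9: { [C → g D g .] }  — reduce
  I10: { [C → Y g .], [Y → Y g . *] }  — shift, reduce
  I11: { [Y → Y g * .] }  — reduce
  I12: { [D → C D . /] }  — shift
  I13: { [D → C D / .] }  — reduce
  I14: { [D → * / .] }  — reduce

Conflict in state I1:
  Shift-reduce conflict between [Y → * .] and [D → * . /]
So the grammar is NOT LR(0).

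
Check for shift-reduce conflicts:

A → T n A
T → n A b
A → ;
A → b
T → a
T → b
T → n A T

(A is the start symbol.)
No shift-reduce conflicts

A shift-reduce conflict occurs when an LR(0) state has both:
  - a complete (reduce) item [A → α .] (dot at the end), and
  - a shift item [B → β . c γ] (dot before a terminal).

Augment with A' → A and build the canonical LR(0) collection (I0 = CLOSURE({[A' → . A]}), then GOTO on every symbol after a dot until no new states appear). It has 12 states:
  I0: { [A → . ;], [A → . T n A], [A → . b], [A' → . A], [T → . a], [T → . b], [T → . n A T], [T → . n A b] }  — shift
  I1: { [A → ; .] }  — reduce
  I2: { [A' → A .] }  — accept
  I3: { [A → T . n A] }  — shift
  I4: { [T → a .] }  — reduce
  I5: { [A → b .], [T → b .] }  — 2 reduces
  I6: { [A → . ;], [A → . T n A], [A → . b], [T → . a], [T → . b], [T → . n A T], [T → . n A b], [T → n . A T], [T → n . A b] }  — shift
  I7: { [T → . a], [T → . b], [T → . n A T], [T → . n A b], [T → n A . T], [T → n A . b] }  — shift
  I8: { [T → n A T .] }  — reduce
  I9: { [T → b .], [T → n A b .] }  — 2 reduces
  I10: { [A → . ;], [A → . T n A], [A → . b], [A → T n . A], [T → . a], [T → . b], [T → . n A T], [T → . n A b] }  — shift
  I11: { [A → T n A .] }  — reduce

No state contains both a complete item and a shift item.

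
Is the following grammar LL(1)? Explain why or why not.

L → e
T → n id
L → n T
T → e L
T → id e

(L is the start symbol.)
A grammar is LL(1) if for each non-terminal N with multiple productions, the predict sets of those productions are pairwise disjoint, where PREDICT(N → α) = (FIRST(α) \ {ε}) ∪ (FOLLOW(N) if α ⇒* ε).

For L:
  PREDICT(L → e) = { 'e' }
  PREDICT(L → n T) = { 'n' }
For T:
  PREDICT(T → n id) = { 'n' }
  PREDICT(T → e L) = { 'e' }
  PREDICT(T → id e) = { 'id' }

All predict sets are disjoint. The grammar IS LL(1).

Answer: Yes, the grammar is LL(1).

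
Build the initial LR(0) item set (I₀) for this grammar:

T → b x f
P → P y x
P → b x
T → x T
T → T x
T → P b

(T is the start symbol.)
{ [P → . P y x], [P → . b x], [T → . P b], [T → . T x], [T → . b x f], [T → . x T], [T' → . T] }

First, augment the grammar with T' → T
I₀ = CLOSURE({ [T' → . T] }):
  [T' → . T] has the dot before T: add [T → . b x f], [T → . x T], [T → . T x], [T → . P b]
  [T → . P b] has the dot before P: add [P → . P y x], [P → . b x]
No further items can be added.

I₀ = { [P → . P y x], [P → . b x], [T → . P b], [T → . T x], [T → . b x f], [T → . x T], [T' → . T] }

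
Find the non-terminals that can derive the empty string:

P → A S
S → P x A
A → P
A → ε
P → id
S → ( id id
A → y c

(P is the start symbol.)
ε-productions: A → ε
So A is immediately nullable.
No further non-terminal can be added: every production for the remaining non-terminals contains a terminal or a non-nullable non-terminal.
Nullable = { 'A' }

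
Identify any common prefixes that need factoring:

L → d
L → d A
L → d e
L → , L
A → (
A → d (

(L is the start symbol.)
Yes, L has productions with common prefix 'd'

Left-factoring is needed when two productions for the same non-terminal
share a common prefix on the right-hand side.

Productions for L:
  L → d
  L → d A
  L → d e
  L → , L
Productions for A:
  A → (
  A → d (

Found common prefix 'd' in productions for L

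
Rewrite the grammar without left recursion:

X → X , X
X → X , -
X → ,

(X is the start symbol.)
X → , X'
X' → , X X'
X' → , - X'
X' → ε

X is directly left-recursive. The standard transformation for
  A → A α₁ | ... | A α_m | β₁ | ... | β_n
is
  A  → β₁ A' | ... | β_n A'
  A' → α₁ A' | ... | α_m A' | ε

X → , becomes X → , X'
X → X , X becomes X' → , X X'
X → X , - becomes X' → , - X'
Add X' → ε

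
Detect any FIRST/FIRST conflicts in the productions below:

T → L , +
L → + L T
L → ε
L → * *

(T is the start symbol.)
No FIRST/FIRST conflicts.

A FIRST/FIRST conflict occurs when two productions N → α and N → β for the same non-terminal have FIRST(α) ∩ FIRST(β) ≠ ∅ (with ε ∈ FIRST of a nullable right-hand side, so two nullable alternatives also conflict).

Productions for L:
  L → + L T: FIRST = { '+' }
  L → ε: FIRST = { ε }
  L → * *: FIRST = { '*' }
T has only one production, so no FIRST/FIRST conflict is possible there.

All alternatives of each non-terminal have pairwise disjoint FIRST sets.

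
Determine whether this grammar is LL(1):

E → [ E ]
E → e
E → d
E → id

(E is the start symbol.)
Yes, the grammar is LL(1).

A grammar is LL(1) if for each non-terminal N with multiple productions, the predict sets of those productions are pairwise disjoint, where PREDICT(N → α) = (FIRST(α) \ {ε}) ∪ (FOLLOW(N) if α ⇒* ε).

For E:
  PREDICT(E → '[' E ']') = { '[' }
  PREDICT(E → e) = { 'e' }
  PREDICT(E → d) = { 'd' }
  PREDICT(E → id) = { 'id' }

All predict sets are disjoint. The grammar IS LL(1).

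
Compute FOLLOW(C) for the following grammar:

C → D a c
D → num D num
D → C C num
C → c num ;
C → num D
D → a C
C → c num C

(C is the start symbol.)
To compute FOLLOW(C), find every occurrence of C on a right-hand side N → α C β: add FIRST(β) \ {ε}, and if β is empty or nullable also add FOLLOW(N). Iterate to a fixed point.

C is the start symbol, so $ ∈ FOLLOW(C).
In D → C C num: C is followed by C num, add FIRST(C num) \ {ε} = { 'a', 'c', 'num' }
In D → C C num: C is followed by num, add FIRST(num) \ {ε} = { 'num' }
In D → a C: C is at the end, add FOLLOW(D)
In C → c num C: C is at the end; this adds FOLLOW(C) to itself — nothing new

The FOLLOW sets referred to above (computed the same way, to a fixed point):
  FOLLOW(D) = { $, 'a', 'c', 'num' }

Taking the union: FOLLOW(C) = { $, 'a', 'c', 'num' }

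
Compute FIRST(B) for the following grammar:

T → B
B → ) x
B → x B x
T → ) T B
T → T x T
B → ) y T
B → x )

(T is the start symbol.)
{ ')', 'x' }

From B → ) x:
  - ')' is a terminal: add ')' and stop
From B → x B x:
  - x is a terminal: add 'x' and stop
From B → ) y T:
  - ')' is a terminal: add ')' and stop
From B → x ):
  - x is a terminal: add 'x' and stop

Collecting: FIRST(B) = { ')', 'x' }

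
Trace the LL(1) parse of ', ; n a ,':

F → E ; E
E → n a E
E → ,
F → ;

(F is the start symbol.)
LL(1) parsing maintains a stack (initially the start symbol over $) and the input. At each step: if the stack top is a terminal, match it against the current input token; if it is a non-terminal N, replace it with the RHS of M[N, lookahead] (the unique production whose predict set contains the lookahead).

Stack is shown with the top on the left.

Stack    Input        Action
----------------------------
F $      , ; n a , $  output F → E ; E
E ; E $  , ; n a , $  output E → ,
, ; E $  , ; n a , $  match ','
; E $    ; n a , $    match ';'
E $      n a , $      output E → n a E
n a E $  n a , $      match 'n'
a E $    a , $        match 'a'
E $      , $          output E → ,
, $      , $          match ','
$        $            accept

The string is accepted.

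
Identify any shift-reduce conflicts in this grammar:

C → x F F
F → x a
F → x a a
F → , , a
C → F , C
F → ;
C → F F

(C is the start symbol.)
A shift-reduce conflict occurs when an LR(0) state has both:
  - a complete (reduce) item [A → α .] (dot at the end), and
  - a shift item [B → β . c γ] (dot before a terminal).

Augment with C' → C and build the canonical LR(0) collection (I0 = CLOSURE({[C' → . C]}), then GOTO on every symbol after a dot until no new states appear). It has 17 states:
  I0: { [C → . F , C], [C → . F F], [C → . x F F], [C' → . C], [F → . , , a], [F → . ;], [F → . x a a], [F → . x a] }  — shift
  I1: { [F → , . , a] }  — shift
  I2: { [F → ; .] }  — reduce
  I3: { [C' → C .] }  — accept
  I4: { [C → F . , C], [C → F . F], [F → . , , a], [F → . ;], [F → . x a a], [F → . x a] }  — shift
  I5: { [C → x . F F], [F → . , , a], [F → . ;], [F → . x a a], [F → . x a], [F → x . a a], [F → x . a] }  — shift
  I6: { [C → x F . F], [F → . , , a], [F → . ;], [F → . x a a], [F → . x a] }  — shift
  I7: { [F → x a . a], [F → x a .] }  — shift, reduce
  I8: { [F → x . a a], [F → x . a] }  — shift
  I9: { [F → x a a .] }  — reduce
  I10: { [C → x F F .] }  — reduce
  I11: { [C → . F , C], [C → . F F], [C → . x F F], [C → F , . C], [F → , . , a], [F → . , , a], [F → . ;], [F → . x a a], [F → . x a] }  — shift
  I12: { [C → F F .] }  — reduce
  I13: { [F → , , . a], [F → , . , a] }  — shift
  I14: { [C → F , C .] }  — reduce
  I15: { [F → , , . a] }  — shift
  I16: { [F → , , a .] }  — reduce

I7 contains reduce item [F → x a .] and shift item [F → x a . a] — shift-reduce conflict.

Answer: Yes — I7: [F → x a .] vs [F → x a . a]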